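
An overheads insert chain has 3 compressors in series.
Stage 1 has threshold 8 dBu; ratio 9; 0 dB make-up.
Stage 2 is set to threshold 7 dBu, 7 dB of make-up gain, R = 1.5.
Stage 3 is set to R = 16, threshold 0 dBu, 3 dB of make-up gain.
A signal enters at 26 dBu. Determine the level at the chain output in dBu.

4 dBu

Stage 1: 26 dBu is 18 dB over 8 dBu; at 9:1 that becomes 2 dB over, giving 10 dBu.
Stage 2: overshoot 3 dB → 3/1.5 = 2 dB → 9 dBu; +7 dB make-up → 16 dBu.
Stage 3: 16 dBu is 16 dB over 0 dBu; at 16:1 that becomes 1 dB over, giving 1 dBu; +3 dB make-up → 4 dBu.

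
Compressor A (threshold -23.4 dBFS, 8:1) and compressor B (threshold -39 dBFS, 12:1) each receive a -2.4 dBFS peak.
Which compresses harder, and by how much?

B, by 15.175 dB

A: GR = 21 − 21/8 = 18.375 dB.
B: GR = 36.6 − 36.6/12 = 33.55 dB.
Difference: 15.175 dB in favour of B.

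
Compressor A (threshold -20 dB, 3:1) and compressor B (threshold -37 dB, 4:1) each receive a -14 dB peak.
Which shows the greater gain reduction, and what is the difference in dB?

B, by 13.25 dB

A: GR = 6 − 6/3 = 4 dB.
B: GR = 23 − 23/4 = 17.25 dB.
B reduces 13.25 dB more.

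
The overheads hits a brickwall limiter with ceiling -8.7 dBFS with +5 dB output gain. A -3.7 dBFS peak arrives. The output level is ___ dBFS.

At ∞:1, everything above -8.7 dBFS is held at the ceiling.
Output gain then adds 5 dB: -8.7 + 5 = -3.7 dBFS.

-3.7 dBFS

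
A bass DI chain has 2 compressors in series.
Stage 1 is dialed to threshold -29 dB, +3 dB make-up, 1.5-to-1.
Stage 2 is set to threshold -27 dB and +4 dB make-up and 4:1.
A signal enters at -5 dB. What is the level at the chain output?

-18.75 dB

Stage 1: overshoot 24 dB → 24/1.5 = 16 dB → -13 dB; +3 dB make-up → -10 dB.
Stage 2: 17 dB above -27 dB, reduced 4:1 to 4.25 dB above → -22.75 dB; +4 dB make-up → -18.75 dB.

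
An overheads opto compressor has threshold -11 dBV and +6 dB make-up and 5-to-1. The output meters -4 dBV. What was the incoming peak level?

Remove make-up: -4 − 6 = -10 dBV.
That's 1 dB above the -11 dBV threshold.
Undo the ratio: input overshoot = 1 × 5 = 5 dB, giving input = -6 dBV.

-6 dBV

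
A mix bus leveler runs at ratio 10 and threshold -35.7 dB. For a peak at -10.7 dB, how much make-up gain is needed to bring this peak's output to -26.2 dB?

7 dB

The peak compresses to -35.7 + 25/10 = -33.2 dB.
To reach -26.2 dB requires -26.2 − (-33.2) = 7 dB of make-up.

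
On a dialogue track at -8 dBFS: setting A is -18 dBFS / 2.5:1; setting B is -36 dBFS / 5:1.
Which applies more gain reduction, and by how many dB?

B, by 16.4 dB

A: GR = 10 − 10/2.5 = 6 dB.
B: GR = 28 − 28/5 = 22.4 dB.
Difference: 16.4 dB in favour of B.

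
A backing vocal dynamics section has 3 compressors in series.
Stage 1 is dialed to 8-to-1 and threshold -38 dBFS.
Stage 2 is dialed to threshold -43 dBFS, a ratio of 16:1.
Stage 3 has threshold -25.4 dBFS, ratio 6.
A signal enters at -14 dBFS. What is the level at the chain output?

Stage 1: -14 dBFS is 24 dB over -38 dBFS; at 8:1 that becomes 3 dB over, giving -35 dBFS.
Stage 2: 8 dB above -43 dBFS, reduced 16:1 to 0.5 dB above → -42.5 dBFS.
Stage 3: below threshold (-42.5 ≤ -25.4); passes unchanged; output -42.5 dBFS.

-42.5 dBFS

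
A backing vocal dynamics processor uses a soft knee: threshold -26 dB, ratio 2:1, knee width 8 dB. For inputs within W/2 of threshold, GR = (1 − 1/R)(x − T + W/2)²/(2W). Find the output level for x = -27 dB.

x − T + W/2 = -27 − (-26) + 4 = 3.
GR = (1 − 1/2) × 3² / 16 = 0.5 × 9 / 16 = 0.28125 dB.
Output = -27 − 0.28125 = -27.28125 dB.

-27.28125 dB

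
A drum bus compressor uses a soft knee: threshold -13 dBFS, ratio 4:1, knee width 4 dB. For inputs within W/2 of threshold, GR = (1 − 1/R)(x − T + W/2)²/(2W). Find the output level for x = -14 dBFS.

x − T + W/2 = -14 − (-13) + 2 = 1.
GR = (1 − 1/4) × 1² / 8 = 0.75 × 1 / 8 = 0.09375 dB.
Output = -14 − 0.09375 = -14.09375 dBFS.

-14.09375 dBFS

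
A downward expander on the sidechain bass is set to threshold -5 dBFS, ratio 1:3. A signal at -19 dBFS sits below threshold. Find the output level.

-47 dBFS

Below threshold, a 1:3 expander applies gain = (3−1)×(T − x) of attenuation.
(3−1) × 14 = 28 dB, so output = -19 − 28 = -47 dBFS.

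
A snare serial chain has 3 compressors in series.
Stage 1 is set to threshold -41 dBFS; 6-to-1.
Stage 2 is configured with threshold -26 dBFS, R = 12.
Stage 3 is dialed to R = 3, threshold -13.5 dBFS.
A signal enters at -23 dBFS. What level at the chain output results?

Stage 1: overshoot 18 dB → 18/6 = 3 dB → -38 dBFS.
Stage 2: -38 dBFS is at or below the -26 dBFS threshold — no compression; output -38 dBFS.
Stage 3: -38 dBFS is at or below the -13.5 dBFS threshold — no compression; output -38 dBFS.

-38 dBFS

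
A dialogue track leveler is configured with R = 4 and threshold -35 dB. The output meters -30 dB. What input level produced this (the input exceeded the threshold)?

Post-compression overshoot = -30 − (-35) = 5 dB.
Before 4:1 compression the overshoot was 5 × 4 = 20 dB, so input = -35 + 20 = -15 dB.

-15 dB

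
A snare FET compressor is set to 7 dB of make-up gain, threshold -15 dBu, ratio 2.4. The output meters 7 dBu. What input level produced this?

Stripping the +7 dB make-up gives 0 dBu at the gain stage.
That's 15 dB above the -15 dBu threshold.
Input overshoot = R × output overshoot = 36 dB → input = -15 + 36 = 21 dBu.

21 dBu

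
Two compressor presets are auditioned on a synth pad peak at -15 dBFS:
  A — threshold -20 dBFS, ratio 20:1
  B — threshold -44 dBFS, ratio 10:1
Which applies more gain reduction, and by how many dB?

B, by 21.35 dB

A: 5 dB over, compressed to 0.25 dB over, so 4.75 dB of GR.
B: 29 dB over, compressed to 2.9 dB over, so 26.1 dB of GR.
B reduces 21.35 dB more.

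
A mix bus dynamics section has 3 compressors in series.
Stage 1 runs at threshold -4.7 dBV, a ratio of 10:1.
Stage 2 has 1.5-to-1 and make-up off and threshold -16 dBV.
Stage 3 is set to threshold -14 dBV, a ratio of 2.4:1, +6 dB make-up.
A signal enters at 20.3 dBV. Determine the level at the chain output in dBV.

-5 dBV

Stage 1: 25 dB above -4.7 dBV, reduced 10:1 to 2.5 dB above → -2.2 dBV.
Stage 2: -2.2 dBV is 13.8 dB over -16 dBV; at 1.5:1 that becomes 9.2 dB over, giving -6.8 dBV.
Stage 3: overshoot 7.2 dB → 7.2/2.4 = 3 dB → -11 dBV; +6 dB make-up → -5 dBV.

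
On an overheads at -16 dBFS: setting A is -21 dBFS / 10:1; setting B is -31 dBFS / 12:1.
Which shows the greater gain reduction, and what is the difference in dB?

A: GR = 5 − 5/10 = 4.5 dB.
B: GR = 15 − 15/12 = 13.75 dB.
Difference: 9.25 dB in favour of B.

B, by 9.25 dB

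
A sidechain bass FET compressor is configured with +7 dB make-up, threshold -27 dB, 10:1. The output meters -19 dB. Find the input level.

Before make-up, the level was -19 − 7 = -26 dB.
Post-compression overshoot = -26 − (-27) = 1 dB.
Before 10:1 compression the overshoot was 1 × 10 = 10 dB, so input = -27 + 10 = -17 dB.

-17 dB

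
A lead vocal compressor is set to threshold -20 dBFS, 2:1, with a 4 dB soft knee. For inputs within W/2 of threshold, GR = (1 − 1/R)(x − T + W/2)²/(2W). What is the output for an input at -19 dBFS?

-19.5625 dBFS

x − T + W/2 = -19 − (-20) + 2 = 3.
GR = (1 − 1/2) × 3² / 8 = 0.5 × 9 / 8 = 0.5625 dB.
Output = -19 − 0.5625 = -19.5625 dBFS.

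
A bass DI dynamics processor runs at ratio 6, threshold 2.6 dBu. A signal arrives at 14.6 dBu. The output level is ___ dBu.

The input is 12 dB above the 2.6 dBu threshold.
The 12 dB excess becomes 2 dB after 6:1 reduction.
So the level is 2.6 + 2 = 4.6 dBu.

4.6 dBu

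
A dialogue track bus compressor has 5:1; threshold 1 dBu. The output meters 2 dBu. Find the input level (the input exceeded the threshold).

6 dBu

That's 1 dB above the 1 dBu threshold.
Undo the ratio: input overshoot = 1 × 5 = 5 dB, giving input = 6 dBu.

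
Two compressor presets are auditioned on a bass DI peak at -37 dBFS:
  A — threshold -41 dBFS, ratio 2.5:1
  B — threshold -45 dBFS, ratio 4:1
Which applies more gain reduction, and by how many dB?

B, by 3.6 dB

A: GR = 4 − 4/2.5 = 2.4 dB.
B: GR = 8 − 8/4 = 6 dB.
B reduces 3.6 dB more.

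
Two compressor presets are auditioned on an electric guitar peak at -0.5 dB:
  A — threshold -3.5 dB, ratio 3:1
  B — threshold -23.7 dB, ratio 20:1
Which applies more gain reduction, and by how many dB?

A: GR = 3 − 3/3 = 2 dB.
B: GR = 23.2 − 23.2/20 = 22.04 dB.
B reduces 20.04 dB more.

B, by 20.04 dB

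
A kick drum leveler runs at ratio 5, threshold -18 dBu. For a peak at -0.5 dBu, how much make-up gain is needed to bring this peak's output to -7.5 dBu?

7 dB

Without make-up, output = threshold + overshoot/5 = -18 + 3.5 = -14.5 dBu.
Gap to target: 7 dB.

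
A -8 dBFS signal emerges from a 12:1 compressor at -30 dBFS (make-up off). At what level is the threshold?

-32 dBFS

Gain reduction = -8 − (-30) = 22 dB; output overshoot = GR / (R − 1) = 22 / 11 = 2 dB.
Threshold = output − output overshoot = -30 − 2 = -32 dBFS.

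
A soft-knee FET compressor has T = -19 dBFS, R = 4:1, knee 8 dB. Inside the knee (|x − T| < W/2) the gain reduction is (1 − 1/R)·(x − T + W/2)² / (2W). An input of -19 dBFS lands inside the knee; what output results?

x − T + W/2 = -19 − (-19) + 4 = 4.
GR = (1 − 1/4) × 4² / 16 = 0.75 × 16 / 16 = 0.75 dB.
Output = -19 − 0.75 = -19.75 dBFS.

-19.75 dBFS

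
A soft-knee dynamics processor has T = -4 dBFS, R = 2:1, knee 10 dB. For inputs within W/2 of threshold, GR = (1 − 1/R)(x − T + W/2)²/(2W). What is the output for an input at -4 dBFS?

-4.625 dBFS

x − T + W/2 = -4 − (-4) + 5 = 5.
GR = (1 − 1/2) × 5² / 20 = 0.5 × 25 / 20 = 0.625 dB.
Output = -4 − 0.625 = -4.625 dBFS.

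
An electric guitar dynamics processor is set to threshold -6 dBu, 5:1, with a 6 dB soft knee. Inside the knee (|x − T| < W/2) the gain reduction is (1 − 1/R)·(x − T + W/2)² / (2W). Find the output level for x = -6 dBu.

-6.6 dBu

x − T + W/2 = -6 − (-6) + 3 = 3.
GR = (1 − 1/5) × 3² / 12 = 0.8 × 9 / 12 = 0.6 dB.
Output = -6 − 0.6 = -6.6 dBu.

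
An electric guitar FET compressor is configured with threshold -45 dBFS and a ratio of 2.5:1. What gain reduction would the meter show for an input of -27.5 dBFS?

10.5 dB

Overshoot = -27.5 − (-45) = 17.5 dB.
After 2.5:1 compression the overshoot becomes 17.5/2.5 = 7 dB.
So the signal is attenuated by 17.5 − 7 = 10.5 dB.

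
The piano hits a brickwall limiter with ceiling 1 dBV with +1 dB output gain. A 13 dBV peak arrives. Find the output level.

2 dBV

At ∞:1, everything above 1 dBV is held at the ceiling.
Output gain then adds 1 dB: 1 + 1 = 2 dBV.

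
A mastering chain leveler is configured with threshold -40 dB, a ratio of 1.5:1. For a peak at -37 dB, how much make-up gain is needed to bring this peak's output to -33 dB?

The peak compresses to -40 + 3/1.5 = -38 dB.
To reach -33 dB requires -33 − (-38) = 5 dB of make-up.

5 dB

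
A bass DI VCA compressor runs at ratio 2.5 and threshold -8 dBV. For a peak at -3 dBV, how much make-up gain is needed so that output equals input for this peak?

3 dB

The peak compresses to -8 + 5/2.5 = -6 dBV.
To reach -3 dBV requires -3 − (-6) = 3 dB of make-up.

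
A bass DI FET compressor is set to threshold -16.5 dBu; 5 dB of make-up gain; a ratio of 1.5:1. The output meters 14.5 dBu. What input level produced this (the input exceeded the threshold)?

Before make-up, the level was 14.5 − 5 = 9.5 dBu.
The compressed level sits 9.5 − (-16.5) = 26 dB over threshold.
Before 1.5:1 compression the overshoot was 26 × 1.5 = 39 dB, so input = -16.5 + 39 = 22.5 dBu.

22.5 dBu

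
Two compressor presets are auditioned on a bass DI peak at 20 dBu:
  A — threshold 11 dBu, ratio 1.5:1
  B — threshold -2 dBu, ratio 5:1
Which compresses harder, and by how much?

B, by 14.6 dB

A: 9 dB over, compressed to 6 dB over, so 3 dB of GR.
B: 22 dB over, compressed to 4.4 dB over, so 17.6 dB of GR.
B applies 14.6 dB more gain reduction.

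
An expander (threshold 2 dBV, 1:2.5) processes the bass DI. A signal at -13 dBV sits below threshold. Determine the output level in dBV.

-35.5 dBV

Below threshold, a 1:2.5 expander applies gain = (2.5−1)×(T − x) of attenuation.
(2.5−1) × 15 = 22.5 dB, so output = -13 − 22.5 = -35.5 dBV.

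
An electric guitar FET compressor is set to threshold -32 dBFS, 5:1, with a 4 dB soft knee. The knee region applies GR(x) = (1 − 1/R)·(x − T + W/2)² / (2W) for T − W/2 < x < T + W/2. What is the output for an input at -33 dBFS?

x − T + W/2 = -33 − (-32) + 2 = 1.
GR = (1 − 1/5) × 1² / 8 = 0.8 × 1 / 8 = 0.1 dB.
Output = -33 − 0.1 = -33.1 dBFS.

-33.1 dBFS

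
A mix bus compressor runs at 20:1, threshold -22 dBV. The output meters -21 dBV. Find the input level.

-2 dBV

The compressed level sits -21 − (-22) = 1 dB over threshold.
Before 20:1 compression the overshoot was 1 × 20 = 20 dB, so input = -22 + 20 = -2 dBV.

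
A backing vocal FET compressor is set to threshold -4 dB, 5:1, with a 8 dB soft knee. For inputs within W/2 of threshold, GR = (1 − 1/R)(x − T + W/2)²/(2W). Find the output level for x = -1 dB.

x − T + W/2 = -1 − (-4) + 4 = 7.
GR = (1 − 1/5) × 7² / 16 = 0.8 × 49 / 16 = 2.45 dB.
Output = -1 − 2.45 = -3.45 dB.

-3.45 dB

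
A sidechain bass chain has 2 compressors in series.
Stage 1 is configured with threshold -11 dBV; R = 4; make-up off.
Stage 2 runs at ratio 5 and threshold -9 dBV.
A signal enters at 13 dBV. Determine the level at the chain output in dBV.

Stage 1: 13 dBV is 24 dB over -11 dBV; at 4:1 that becomes 6 dB over, giving -5 dBV.
Stage 2: 4 dB above -9 dBV, reduced 5:1 to 0.8 dB above → -8.2 dBV.

-8.2 dBV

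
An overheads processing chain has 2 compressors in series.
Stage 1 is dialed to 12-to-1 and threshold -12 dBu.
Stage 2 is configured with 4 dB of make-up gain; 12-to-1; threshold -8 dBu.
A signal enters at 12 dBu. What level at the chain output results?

-6 dBu

Stage 1: 12 dBu is 24 dB over -12 dBu; at 12:1 that becomes 2 dB over, giving -10 dBu.
Stage 2: -10 dBu ≤ -8 dBu, so stage 2 doesn't engage; make-up brings it to -6 dBu.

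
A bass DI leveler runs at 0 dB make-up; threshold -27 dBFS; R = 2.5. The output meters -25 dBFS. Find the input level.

-22 dBFS

The compressed level sits -25 − (-27) = 2 dB over threshold.
Undo the ratio: input overshoot = 2 × 2.5 = 5 dB, giving input = -22 dBFS.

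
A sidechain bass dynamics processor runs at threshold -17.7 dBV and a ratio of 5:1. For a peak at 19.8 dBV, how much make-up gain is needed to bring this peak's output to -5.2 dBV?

The peak compresses to -17.7 + 37.5/5 = -10.2 dBV.
To reach -5.2 dBV requires -5.2 − (-10.2) = 5 dB of make-up.

5 dB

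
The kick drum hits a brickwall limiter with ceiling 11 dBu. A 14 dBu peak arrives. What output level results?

At ∞:1, everything above 11 dBu is held at the ceiling.

11 dBu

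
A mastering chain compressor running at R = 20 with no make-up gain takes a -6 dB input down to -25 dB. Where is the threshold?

-26 dB

Gain reduction = -6 − (-25) = 19 dB; output overshoot = GR / (R − 1) = 19 / 19 = 1 dB.
Threshold = output − output overshoot = -25 − 1 = -26 dB.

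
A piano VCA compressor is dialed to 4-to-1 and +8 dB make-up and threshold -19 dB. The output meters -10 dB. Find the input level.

-15 dB

Stripping the +8 dB make-up gives -18 dB at the gain stage.
The compressed level sits -18 − (-19) = 1 dB over threshold.
Input overshoot = R × output overshoot = 4 dB → input = -19 + 4 = -15 dB.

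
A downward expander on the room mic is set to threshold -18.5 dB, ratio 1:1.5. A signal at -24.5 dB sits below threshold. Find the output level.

The input is 6 dB below the -18.5 dB threshold.
A 1:1.5 expander multiplies undershoot by 1.5: 6 × 1.5 = 9 dB below threshold.
Output = -18.5 − 9 = -27.5 dB.

-27.5 dB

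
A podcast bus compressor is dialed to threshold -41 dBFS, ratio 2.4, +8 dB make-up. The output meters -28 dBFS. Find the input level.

-29 dBFS

Stripping the +8 dB make-up gives -36 dBFS at the gain stage.
The compressed level sits -36 − (-41) = 5 dB over threshold.
Undo the ratio: input overshoot = 5 × 2.4 = 12 dB, giving input = -29 dBFS.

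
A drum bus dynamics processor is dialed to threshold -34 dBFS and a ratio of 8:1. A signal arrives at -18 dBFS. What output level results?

Overshoot: -18 − (-34) = 16 dB.
At 8:1 the overshoot is divided by 8, leaving 2 dB above threshold.
So the level is -34 + 2 = -32 dBFS.

-32 dBFS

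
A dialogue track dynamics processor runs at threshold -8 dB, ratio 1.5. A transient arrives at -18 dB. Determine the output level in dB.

-18 dB is 10 dB below the -8 dB threshold, so no gain reduction is applied.
Output = input = -18 dB.

-18 dB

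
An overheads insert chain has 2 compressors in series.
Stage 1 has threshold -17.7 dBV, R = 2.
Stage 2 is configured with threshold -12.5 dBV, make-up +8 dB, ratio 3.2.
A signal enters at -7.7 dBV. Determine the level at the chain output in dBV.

-4.7 dBV

Stage 1: overshoot 10 dB → 10/2 = 5 dB → -12.7 dBV.
Stage 2: below threshold (-12.7 ≤ -12.5); passes unchanged; make-up brings it to -4.7 dBV.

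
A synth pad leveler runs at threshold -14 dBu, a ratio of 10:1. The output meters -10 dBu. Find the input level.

The compressed level sits -10 − (-14) = 4 dB over threshold.
Before 10:1 compression the overshoot was 4 × 10 = 40 dB, so input = -14 + 40 = 26 dBu.

26 dBu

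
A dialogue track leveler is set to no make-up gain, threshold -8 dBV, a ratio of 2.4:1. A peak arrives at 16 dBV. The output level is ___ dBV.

2 dBV

16 dBV sits 24 dB over threshold.
2.4:1 compression reduces that to 24/2.4 = 10 dB over.
Output = -8 + 10 = 2 dBV.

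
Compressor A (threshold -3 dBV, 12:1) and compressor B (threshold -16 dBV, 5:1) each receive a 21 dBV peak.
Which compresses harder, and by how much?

B, by 7.6 dB

A: overshoot 24 dB → output overshoot 2 dB → GR 22 dB.
B: overshoot 37 dB → output overshoot 7.4 dB → GR 29.6 dB.
B reduces 7.6 dB more.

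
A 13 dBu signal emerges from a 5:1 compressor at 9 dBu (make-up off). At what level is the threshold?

Gain reduction = 13 − 9 = 4 dB; output overshoot = GR / (R − 1) = 4 / 4 = 1 dB.
Threshold = output − output overshoot = 9 − 1 = 8 dBu.

8 dBu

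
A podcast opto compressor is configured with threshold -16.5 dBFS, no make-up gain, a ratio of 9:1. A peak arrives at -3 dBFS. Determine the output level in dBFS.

Overshoot: -3 − (-16.5) = 13.5 dB.
At 9:1 the overshoot is divided by 9, leaving 1.5 dB above threshold.
So the level is -16.5 + 1.5 = -15 dBFS.

-15 dBFS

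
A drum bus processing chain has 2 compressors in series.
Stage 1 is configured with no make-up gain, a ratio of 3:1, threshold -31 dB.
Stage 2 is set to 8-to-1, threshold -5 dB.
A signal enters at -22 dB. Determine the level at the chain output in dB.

-28 dB

Stage 1: overshoot 9 dB → 9/3 = 3 dB → -28 dB.
Stage 2: below threshold (-28 ≤ -5); passes unchanged; output -28 dB.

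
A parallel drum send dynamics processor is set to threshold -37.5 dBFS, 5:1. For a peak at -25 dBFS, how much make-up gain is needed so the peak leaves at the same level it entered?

10 dB

Without make-up, output = threshold + overshoot/5 = -37.5 + 2.5 = -35 dBFS.
Gap to target: 10 dB.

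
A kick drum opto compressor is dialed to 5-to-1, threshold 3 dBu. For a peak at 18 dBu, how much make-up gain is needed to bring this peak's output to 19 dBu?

13 dB

The peak compresses to 3 + 15/5 = 6 dBu.
To reach 19 dBu requires 19 − 6 = 13 dB of make-up.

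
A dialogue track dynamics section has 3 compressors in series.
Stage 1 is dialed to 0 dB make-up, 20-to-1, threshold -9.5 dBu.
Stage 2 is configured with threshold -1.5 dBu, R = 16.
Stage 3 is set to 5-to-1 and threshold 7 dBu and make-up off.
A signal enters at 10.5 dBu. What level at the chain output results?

Stage 1: 20 dB above -9.5 dBu, reduced 20:1 to 1 dB above → -8.5 dBu.
Stage 2: below threshold (-8.5 ≤ -1.5); passes unchanged; output -8.5 dBu.
Stage 3: -8.5 dBu is at or below the 7 dBu threshold — no compression; output -8.5 dBu.

-8.5 dBu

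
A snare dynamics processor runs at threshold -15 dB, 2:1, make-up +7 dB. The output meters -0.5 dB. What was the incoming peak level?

0 dB

Stripping the +7 dB make-up gives -7.5 dB at the gain stage.
The compressed level sits -7.5 − (-15) = 7.5 dB over threshold.
Before 2:1 compression the overshoot was 7.5 × 2 = 15 dB, so input = -15 + 15 = 0 dB.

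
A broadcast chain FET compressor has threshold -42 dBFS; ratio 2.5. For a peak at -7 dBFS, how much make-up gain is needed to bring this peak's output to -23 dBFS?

5 dB

The peak compresses to -42 + 35/2.5 = -28 dBFS.
To reach -23 dBFS requires -23 − (-28) = 5 dB of make-up.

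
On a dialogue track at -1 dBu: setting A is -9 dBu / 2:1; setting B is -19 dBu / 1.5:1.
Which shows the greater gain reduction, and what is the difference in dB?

A: GR = 8 − 8/2 = 4 dB.
B: GR = 18 − 18/1.5 = 6 dB.
B applies 2 dB more gain reduction.

B, by 2 dB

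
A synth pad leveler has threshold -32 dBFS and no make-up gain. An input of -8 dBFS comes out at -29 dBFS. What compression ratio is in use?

8:1

Input overshoot = -8 − (-32) = 24 dB; output overshoot = -29 − (-32) = 3 dB.
Ratio = 24 / 3 = 8.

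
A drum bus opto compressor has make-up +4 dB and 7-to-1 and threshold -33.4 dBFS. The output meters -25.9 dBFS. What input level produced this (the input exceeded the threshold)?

Stripping the +4 dB make-up gives -29.9 dBFS at the gain stage.
Post-compression overshoot = -29.9 − (-33.4) = 3.5 dB.
Input overshoot = R × output overshoot = 24.5 dB → input = -33.4 + 24.5 = -8.9 dBFS.

-8.9 dBFS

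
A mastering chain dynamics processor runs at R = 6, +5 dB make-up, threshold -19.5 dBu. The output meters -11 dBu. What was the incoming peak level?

Before make-up, the level was -11 − 5 = -16 dBu.
Post-compression overshoot = -16 − (-19.5) = 3.5 dB.
Input overshoot = R × output overshoot = 21 dB → input = -19.5 + 21 = 1.5 dBu.

1.5 dBu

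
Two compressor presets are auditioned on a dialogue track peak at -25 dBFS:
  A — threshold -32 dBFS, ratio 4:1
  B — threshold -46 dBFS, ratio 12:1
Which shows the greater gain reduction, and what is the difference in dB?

B, by 14 dB

A: 7 dB over, compressed to 1.75 dB over, so 5.25 dB of GR.
B: 21 dB over, compressed to 1.75 dB over, so 19.25 dB of GR.
B applies 14 dB more gain reduction.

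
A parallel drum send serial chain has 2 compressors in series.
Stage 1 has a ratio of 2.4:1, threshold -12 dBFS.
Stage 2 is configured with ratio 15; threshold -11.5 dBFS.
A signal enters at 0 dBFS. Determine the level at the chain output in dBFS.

Stage 1: 0 dBFS is 12 dB over -12 dBFS; at 2.4:1 that becomes 5 dB over, giving -7 dBFS.
Stage 2: overshoot 4.5 dB → 4.5/15 = 0.3 dB → -11.2 dBFS.

-11.2 dBFS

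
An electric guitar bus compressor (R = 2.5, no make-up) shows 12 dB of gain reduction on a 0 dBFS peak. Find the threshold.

-20 dBFS

Gain reduction = 0 − (-12) = 12 dB; output overshoot = GR / (R − 1) = 12 / 1.5 = 8 dB.
Threshold = output − output overshoot = -12 − 8 = -20 dBFS.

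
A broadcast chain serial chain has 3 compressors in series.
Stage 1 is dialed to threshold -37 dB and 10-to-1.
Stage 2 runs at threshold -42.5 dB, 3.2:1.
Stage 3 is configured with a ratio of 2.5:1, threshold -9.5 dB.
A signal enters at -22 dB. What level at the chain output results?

-40.3125 dB

Stage 1: 15 dB above -37 dB, reduced 10:1 to 1.5 dB above → -35.5 dB.
Stage 2: overshoot 7 dB → 7/3.2 = 2.1875 dB → -40.3125 dB.
Stage 3: -40.3125 dB ≤ -9.5 dB, so stage 3 doesn't engage; output -40.3125 dB.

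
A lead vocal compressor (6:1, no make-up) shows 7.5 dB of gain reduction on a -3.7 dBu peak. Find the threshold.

Input is 9 dB above T (since output overshoot × R = input overshoot: (-11.2 − T)·6 = -3.7 − T gives T = -12.7 dBu).
Check: -12.7 + (-3.7 − (-12.7))/6 = -12.7 + 1.5 = -11.2 dBu. ✓

-12.7 dBu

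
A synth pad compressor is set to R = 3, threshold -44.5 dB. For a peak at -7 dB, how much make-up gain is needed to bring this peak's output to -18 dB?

Overshoot 37.5 dB → 37.5/3 = 12.5 dB after compression, so the compressed level is -44.5 + 12.5 = -32 dB.
Make-up = target − compressed = -18 − (-32) = 14 dB.

14 dB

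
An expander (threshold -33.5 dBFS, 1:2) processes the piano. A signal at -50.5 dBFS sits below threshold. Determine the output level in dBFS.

Below threshold, a 1:2 expander applies gain = (2−1)×(T − x) of attenuation.
(2−1) × 17 = 17 dB, so output = -50.5 − 17 = -67.5 dBFS.

-67.5 dBFS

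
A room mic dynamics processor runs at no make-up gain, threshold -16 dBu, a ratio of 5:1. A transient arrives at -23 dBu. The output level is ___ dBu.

-23 dBu is 7 dB below the -16 dBu threshold, so no gain reduction is applied.
Output = input = -23 dBu.

-23 dBu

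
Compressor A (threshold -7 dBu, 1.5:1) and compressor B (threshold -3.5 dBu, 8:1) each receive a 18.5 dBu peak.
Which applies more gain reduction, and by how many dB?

A: GR = 25.5 − 25.5/1.5 = 8.5 dB.
B: GR = 22 − 22/8 = 19.25 dB.
Difference: 10.75 dB in favour of B.

B, by 10.75 dB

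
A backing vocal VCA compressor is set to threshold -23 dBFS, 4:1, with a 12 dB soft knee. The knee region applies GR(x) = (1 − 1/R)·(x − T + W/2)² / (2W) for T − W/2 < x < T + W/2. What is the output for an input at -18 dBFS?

x − T + W/2 = -18 − (-23) + 6 = 11.
GR = (1 − 1/4) × 11² / 24 = 0.75 × 121 / 24 = 3.78125 dB.
Output = -18 − 3.78125 = -21.78125 dBFS.

-21.78125 dBFS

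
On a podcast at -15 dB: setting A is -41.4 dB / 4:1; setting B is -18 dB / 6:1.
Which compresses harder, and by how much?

A: overshoot 26.4 dB → output overshoot 6.6 dB → GR 19.8 dB.
B: overshoot 3 dB → output overshoot 0.5 dB → GR 2.5 dB.
A reduces 17.3 dB more.

A, by 17.3 dB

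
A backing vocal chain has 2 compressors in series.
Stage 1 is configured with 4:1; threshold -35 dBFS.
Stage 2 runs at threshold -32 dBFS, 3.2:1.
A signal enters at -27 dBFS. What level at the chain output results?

Stage 1: -27 dBFS is 8 dB over -35 dBFS; at 4:1 that becomes 2 dB over, giving -33 dBFS.
Stage 2: -33 dBFS ≤ -32 dBFS, so stage 2 doesn't engage; output -33 dBFS.

-33 dBFS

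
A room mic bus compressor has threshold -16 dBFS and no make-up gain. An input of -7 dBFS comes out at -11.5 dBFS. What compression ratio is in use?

Input overshoot = -7 − (-16) = 9 dB; output overshoot = -11.5 − (-16) = 4.5 dB.
Ratio = 9 / 4.5 = 2.

2:1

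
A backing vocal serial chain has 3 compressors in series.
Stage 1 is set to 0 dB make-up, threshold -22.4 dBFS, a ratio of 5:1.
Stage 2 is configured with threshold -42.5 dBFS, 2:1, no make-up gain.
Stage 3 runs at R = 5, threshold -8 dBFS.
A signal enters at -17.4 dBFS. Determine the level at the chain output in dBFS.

Stage 1: 5 dB above -22.4 dBFS, reduced 5:1 to 1 dB above → -21.4 dBFS.
Stage 2: overshoot 21.1 dB → 21.1/2 = 10.55 dB → -31.95 dBFS.
Stage 3: -31.95 dBFS ≤ -8 dBFS, so stage 3 doesn't engage; output -31.95 dBFS.

-31.95 dBFS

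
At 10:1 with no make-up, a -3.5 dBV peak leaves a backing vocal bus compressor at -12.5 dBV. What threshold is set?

-13.5 dBV

Input is 10 dB above T (since output overshoot × R = input overshoot: (-12.5 − T)·10 = -3.5 − T gives T = -13.5 dBV).
Check: -13.5 + (-3.5 − (-13.5))/10 = -13.5 + 1 = -12.5 dBV. ✓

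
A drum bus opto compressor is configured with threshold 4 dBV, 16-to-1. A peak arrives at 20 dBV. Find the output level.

5 dBV

20 dBV sits 16 dB over threshold.
16:1 compression reduces that to 16/16 = 1 dB over.
Output = 4 + 1 = 5 dBV.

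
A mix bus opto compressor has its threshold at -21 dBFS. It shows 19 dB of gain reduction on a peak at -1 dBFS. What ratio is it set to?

Input overshoot = -1 − (-21) = 20 dB.
Output overshoot = 20 − 19 = 1 dB.
Ratio = input overshoot / output overshoot = 20 / 1 = 20.

20:1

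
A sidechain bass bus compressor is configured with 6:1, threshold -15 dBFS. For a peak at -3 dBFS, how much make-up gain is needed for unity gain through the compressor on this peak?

10 dB

Overshoot 12 dB → 12/6 = 2 dB after compression, so the compressed level is -15 + 2 = -13 dBFS.
Make-up = target − compressed = -3 − (-13) = 10 dB.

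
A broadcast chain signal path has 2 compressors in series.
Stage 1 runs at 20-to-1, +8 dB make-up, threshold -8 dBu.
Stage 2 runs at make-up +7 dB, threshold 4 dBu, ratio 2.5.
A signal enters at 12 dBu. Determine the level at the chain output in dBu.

8 dBu

Stage 1: 20 dB above -8 dBu, reduced 20:1 to 1 dB above → -7 dBu; +8 dB make-up → 1 dBu.
Stage 2: 1 dBu ≤ 4 dBu, so stage 2 doesn't engage; make-up brings it to 8 dBu.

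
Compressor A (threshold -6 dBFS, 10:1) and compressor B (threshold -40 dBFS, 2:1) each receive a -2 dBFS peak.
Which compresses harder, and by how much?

A: overshoot 4 dB → output overshoot 0.4 dB → GR 3.6 dB.
B: overshoot 38 dB → output overshoot 19 dB → GR 19 dB.
B reduces 15.4 dB more.

B, by 15.4 dB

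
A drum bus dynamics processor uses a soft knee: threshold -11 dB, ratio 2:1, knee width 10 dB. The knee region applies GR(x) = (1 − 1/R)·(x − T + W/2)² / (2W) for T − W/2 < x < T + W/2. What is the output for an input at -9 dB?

-10.225 dB

x − T + W/2 = -9 − (-11) + 5 = 7.
GR = (1 − 1/2) × 7² / 20 = 0.5 × 49 / 20 = 1.225 dB.
Output = -9 − 1.225 = -10.225 dB.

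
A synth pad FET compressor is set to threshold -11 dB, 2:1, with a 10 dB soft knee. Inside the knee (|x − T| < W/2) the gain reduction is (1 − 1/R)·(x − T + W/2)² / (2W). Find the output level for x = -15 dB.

x − T + W/2 = -15 − (-11) + 5 = 1.
GR = (1 − 1/2) × 1² / 20 = 0.5 × 1 / 20 = 0.025 dB.
Output = -15 − 0.025 = -15.025 dB.

-15.025 dB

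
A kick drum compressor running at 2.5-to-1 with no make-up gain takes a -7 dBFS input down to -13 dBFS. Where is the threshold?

-17 dBFS

Gain reduction = -7 − (-13) = 6 dB; output overshoot = GR / (R − 1) = 6 / 1.5 = 4 dB.
Threshold = output − output overshoot = -13 − 4 = -17 dBFS.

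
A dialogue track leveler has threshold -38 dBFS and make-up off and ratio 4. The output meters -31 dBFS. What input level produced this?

-10 dBFS

Post-compression overshoot = -31 − (-38) = 7 dB.
Before 4:1 compression the overshoot was 7 × 4 = 28 dB, so input = -38 + 28 = -10 dBFS.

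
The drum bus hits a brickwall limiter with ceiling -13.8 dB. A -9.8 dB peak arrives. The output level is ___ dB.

-13.8 dB

A brickwall limiter is an ∞:1 compressor: any input above the ceiling is clamped to -13.8 dB.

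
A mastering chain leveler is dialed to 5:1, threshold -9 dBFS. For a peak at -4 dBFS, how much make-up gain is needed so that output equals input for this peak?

The peak compresses to -9 + 5/5 = -8 dBFS.
To reach -4 dBFS requires -4 − (-8) = 4 dB of make-up.

4 dB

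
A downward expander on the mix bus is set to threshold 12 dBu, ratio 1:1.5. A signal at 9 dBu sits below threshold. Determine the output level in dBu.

The input is 3 dB below the 12 dBu threshold.
A 1:1.5 expander multiplies undershoot by 1.5: 3 × 1.5 = 4.5 dB below threshold.
Output = 12 − 4.5 = 7.5 dBu.

7.5 dBu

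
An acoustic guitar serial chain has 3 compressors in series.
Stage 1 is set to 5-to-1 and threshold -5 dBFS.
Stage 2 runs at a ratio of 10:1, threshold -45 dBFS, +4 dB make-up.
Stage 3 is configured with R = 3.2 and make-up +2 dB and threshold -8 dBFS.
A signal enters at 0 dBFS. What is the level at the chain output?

-34.9 dBFS

Stage 1: 5 dB above -5 dBFS, reduced 5:1 to 1 dB above → -4 dBFS.
Stage 2: 41 dB above -45 dBFS, reduced 10:1 to 4.1 dB above → -40.9 dBFS; +4 dB make-up → -36.9 dBFS.
Stage 3: below threshold (-36.9 ≤ -8); passes unchanged; make-up brings it to -34.9 dBFS.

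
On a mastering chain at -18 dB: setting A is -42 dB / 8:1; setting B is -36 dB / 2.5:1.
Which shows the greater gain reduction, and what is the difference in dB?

A: GR = 24 − 24/8 = 21 dB.
B: GR = 18 − 18/2.5 = 10.8 dB.
Difference: 10.2 dB in favour of A.

A, by 10.2 dB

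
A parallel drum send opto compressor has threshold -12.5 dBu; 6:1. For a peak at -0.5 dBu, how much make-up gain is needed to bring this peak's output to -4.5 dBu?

6 dB

Without make-up, output = threshold + overshoot/6 = -12.5 + 2 = -10.5 dBu.
Gap to target: 6 dB.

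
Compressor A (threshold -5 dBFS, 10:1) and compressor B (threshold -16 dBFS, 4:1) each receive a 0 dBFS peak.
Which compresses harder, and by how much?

B, by 7.5 dB

A: 5 dB over, compressed to 0.5 dB over, so 4.5 dB of GR.
B: 16 dB over, compressed to 4 dB over, so 12 dB of GR.
B reduces 7.5 dB more.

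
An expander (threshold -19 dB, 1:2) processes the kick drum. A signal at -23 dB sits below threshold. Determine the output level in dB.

-27 dB

Undershoot = (-19) − (-23) = 4 dB.
At 1:2, that expands to 8 dB under threshold.
Output = -19 − 8 = -27 dB.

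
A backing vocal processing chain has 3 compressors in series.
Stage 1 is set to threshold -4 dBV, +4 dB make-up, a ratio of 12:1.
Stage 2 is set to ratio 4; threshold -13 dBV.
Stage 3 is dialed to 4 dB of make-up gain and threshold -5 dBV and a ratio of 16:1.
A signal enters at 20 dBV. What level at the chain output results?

-5.25 dBV

Stage 1: 20 dBV is 24 dB over -4 dBV; at 12:1 that becomes 2 dB over, giving -2 dBV; +4 dB make-up → 2 dBV.
Stage 2: 2 dBV is 15 dB over -13 dBV; at 4:1 that becomes 3.75 dB over, giving -9.25 dBV.
Stage 3: below threshold (-9.25 ≤ -5); passes unchanged; make-up brings it to -5.25 dBV.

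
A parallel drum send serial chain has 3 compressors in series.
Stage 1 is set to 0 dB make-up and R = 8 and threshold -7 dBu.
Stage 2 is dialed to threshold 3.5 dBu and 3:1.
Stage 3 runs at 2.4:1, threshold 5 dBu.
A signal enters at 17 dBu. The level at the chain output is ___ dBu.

-4 dBu

Stage 1: 24 dB above -7 dBu, reduced 8:1 to 3 dB above → -4 dBu.
Stage 2: -4 dBu ≤ 3.5 dBu, so stage 2 doesn't engage; output -4 dBu.
Stage 3: below threshold (-4 ≤ 5); passes unchanged; output -4 dBu.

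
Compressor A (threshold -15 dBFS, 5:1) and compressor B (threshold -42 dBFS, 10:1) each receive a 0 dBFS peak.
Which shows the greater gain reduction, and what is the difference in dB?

B, by 25.8 dB

A: GR = 15 − 15/5 = 12 dB.
B: GR = 42 − 42/10 = 37.8 dB.
B reduces 25.8 dB more.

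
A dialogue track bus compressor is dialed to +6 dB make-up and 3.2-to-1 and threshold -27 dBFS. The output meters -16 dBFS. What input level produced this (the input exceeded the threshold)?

Remove make-up: -16 − 6 = -22 dBFS.
The compressed level sits -22 − (-27) = 5 dB over threshold.
Undo the ratio: input overshoot = 5 × 3.2 = 16 dB, giving input = -11 dBFS.

-11 dBFS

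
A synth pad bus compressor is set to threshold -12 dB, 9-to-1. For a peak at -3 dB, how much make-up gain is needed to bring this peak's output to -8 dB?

3 dB

Overshoot 9 dB → 9/9 = 1 dB after compression, so the compressed level is -12 + 1 = -11 dB.
Make-up = target − compressed = -8 − (-11) = 3 dB.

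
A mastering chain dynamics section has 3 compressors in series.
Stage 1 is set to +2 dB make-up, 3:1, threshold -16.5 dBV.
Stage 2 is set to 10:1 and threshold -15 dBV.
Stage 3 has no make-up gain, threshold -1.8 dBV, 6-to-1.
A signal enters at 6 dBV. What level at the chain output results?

-14.2 dBV

Stage 1: overshoot 22.5 dB → 22.5/3 = 7.5 dB → -9 dBV; +2 dB make-up → -7 dBV.
Stage 2: -7 dBV is 8 dB over -15 dBV; at 10:1 that becomes 0.8 dB over, giving -14.2 dBV.
Stage 3: below threshold (-14.2 ≤ -1.8); passes unchanged; output -14.2 dBV.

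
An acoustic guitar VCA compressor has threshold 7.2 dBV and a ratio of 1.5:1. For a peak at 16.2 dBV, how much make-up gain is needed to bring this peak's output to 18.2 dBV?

Overshoot 9 dB → 9/1.5 = 6 dB after compression, so the compressed level is 7.2 + 6 = 13.2 dBV.
Make-up = target − compressed = 18.2 − 13.2 = 5 dB.

5 dB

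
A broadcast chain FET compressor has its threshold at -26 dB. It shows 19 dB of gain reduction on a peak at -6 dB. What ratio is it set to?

20:1

Input overshoot = -6 − (-26) = 20 dB.
Output overshoot = 20 − 19 = 1 dB.
Ratio = input overshoot / output overshoot = 20 / 1 = 20.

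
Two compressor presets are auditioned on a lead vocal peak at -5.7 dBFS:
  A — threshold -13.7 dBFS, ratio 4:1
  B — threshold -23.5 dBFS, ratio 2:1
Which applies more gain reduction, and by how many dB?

A: GR = 8 − 8/4 = 6 dB.
B: GR = 17.8 − 17.8/2 = 8.9 dB.
Difference: 2.9 dB in favour of B.

B, by 2.9 dB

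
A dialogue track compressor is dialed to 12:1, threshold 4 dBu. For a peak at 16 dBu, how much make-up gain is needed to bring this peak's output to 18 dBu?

13 dB

The peak compresses to 4 + 12/12 = 5 dBu.
To reach 18 dBu requires 18 − 5 = 13 dB of make-up.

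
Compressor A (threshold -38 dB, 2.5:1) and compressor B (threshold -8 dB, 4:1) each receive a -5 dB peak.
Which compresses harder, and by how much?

A: GR = 33 − 33/2.5 = 19.8 dB.
B: GR = 3 − 3/4 = 2.25 dB.
Difference: 17.55 dB in favour of A.

A, by 17.55 dB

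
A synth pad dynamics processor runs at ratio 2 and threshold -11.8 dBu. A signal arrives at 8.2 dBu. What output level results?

Overshoot: 8.2 − (-11.8) = 20 dB.
At 2:1 the overshoot is divided by 2, leaving 10 dB above threshold.
That puts the output at -1.8 dBu.

-1.8 dBu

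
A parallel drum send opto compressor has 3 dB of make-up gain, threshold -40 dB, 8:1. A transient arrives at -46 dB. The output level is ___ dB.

-46 dB is 6 dB below the -40 dB threshold, so no gain reduction is applied.
Make-up gain adds 3 dB: -46 + 3 = -43 dB.

-43 dB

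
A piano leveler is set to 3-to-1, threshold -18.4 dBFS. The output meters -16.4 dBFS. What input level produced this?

-12.4 dBFS

The compressed level sits -16.4 − (-18.4) = 2 dB over threshold.
Before 3:1 compression the overshoot was 2 × 3 = 6 dB, so input = -18.4 + 6 = -12.4 dBFS.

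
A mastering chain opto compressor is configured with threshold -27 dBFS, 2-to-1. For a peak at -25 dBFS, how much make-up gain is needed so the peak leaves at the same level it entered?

Overshoot 2 dB → 2/2 = 1 dB after compression, so the compressed level is -27 + 1 = -26 dBFS.
Make-up = target − compressed = -25 − (-26) = 1 dB.

1 dB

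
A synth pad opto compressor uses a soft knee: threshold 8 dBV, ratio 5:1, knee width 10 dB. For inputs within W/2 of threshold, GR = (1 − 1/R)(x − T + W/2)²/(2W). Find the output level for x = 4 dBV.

x − T + W/2 = 4 − 8 + 5 = 1.
GR = (1 − 1/5) × 1² / 20 = 0.8 × 1 / 20 = 0.04 dB.
Output = 4 − 0.04 = 3.96 dBV.

3.96 dBV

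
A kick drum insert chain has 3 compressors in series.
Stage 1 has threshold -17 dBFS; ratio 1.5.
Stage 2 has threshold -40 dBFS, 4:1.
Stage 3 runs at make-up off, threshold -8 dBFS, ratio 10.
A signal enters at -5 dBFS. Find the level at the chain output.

-32.25 dBFS

Stage 1: -5 dBFS is 12 dB over -17 dBFS; at 1.5:1 that becomes 8 dB over, giving -9 dBFS.
Stage 2: 31 dB above -40 dBFS, reduced 4:1 to 7.75 dB above → -32.25 dBFS.
Stage 3: -32.25 dBFS is at or below the -8 dBFS threshold — no compression; output -32.25 dBFS.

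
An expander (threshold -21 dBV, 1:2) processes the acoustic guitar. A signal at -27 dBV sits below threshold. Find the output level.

-33 dBV

Undershoot = (-21) − (-27) = 6 dB.
At 1:2, that expands to 12 dB under threshold.
Output = -21 − 12 = -33 dBV.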